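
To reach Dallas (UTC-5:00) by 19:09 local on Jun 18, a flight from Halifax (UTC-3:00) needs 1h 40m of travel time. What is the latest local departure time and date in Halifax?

Target arrival in UTC: 19:09 + 5:00 = 00:09 on Jun 19.
Subtract 1 hour and 40 minutes → departure 22:29 UTC on Jun 18.
Halifax is UTC−3:00: 22:29 − 3:00 = 19:29 on Jun 18.

19:29 on Jun 18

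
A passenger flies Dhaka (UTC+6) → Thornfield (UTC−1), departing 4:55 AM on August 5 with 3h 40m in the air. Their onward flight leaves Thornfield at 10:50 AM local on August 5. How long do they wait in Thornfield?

9 hours 15 minutes

Convert departure to UTC: 4:55 AM − 6:00 = 10:55 PM UTC on Aug 4.
Add 3 hours 40 minutes flight time → 2:35 AM UTC (Aug 5).
Thornfield is UTC−1:00, so local arrival = 2:35 AM − 1:00 = 1:35 AM on Aug 5.
Layover = 10:50 AM − 1:35 AM = 9 hours 15 minutes.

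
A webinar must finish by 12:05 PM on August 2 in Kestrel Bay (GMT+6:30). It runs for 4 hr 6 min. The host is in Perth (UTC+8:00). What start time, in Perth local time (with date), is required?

9:29 AM on Aug 2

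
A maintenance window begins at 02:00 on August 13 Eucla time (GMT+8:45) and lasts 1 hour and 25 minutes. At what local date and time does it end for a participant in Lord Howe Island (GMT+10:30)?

Lord Howe Island is 1:45 ahead of Eucla.
After 1 hour 25 minutes it is 03:25 in Eucla.
Shift by the zone difference: 03:25 + 1:45 = 05:10 on Aug 13 in Lord Howe Island.

05:10 on Aug 13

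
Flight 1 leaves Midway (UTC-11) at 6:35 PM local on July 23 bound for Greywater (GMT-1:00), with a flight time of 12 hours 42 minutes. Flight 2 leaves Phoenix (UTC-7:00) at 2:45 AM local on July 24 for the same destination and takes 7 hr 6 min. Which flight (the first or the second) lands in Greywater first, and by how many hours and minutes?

Flight 1 in UTC: 6:35 PM + 11:00 = 5:35 AM on Jul 24.
+12 hours and 42 minutes → arrive 6:17 PM UTC on Jul 24.
Flight 2 in UTC: 2:45 AM + 7:00 = 9:45 AM on Jul 24.
+7 hours 6 minutes → arrive 4:51 PM UTC on Jul 24.
Flight 2 lands earlier by 1 hour 26 minutes.

the second, by 1 hour 26 minutes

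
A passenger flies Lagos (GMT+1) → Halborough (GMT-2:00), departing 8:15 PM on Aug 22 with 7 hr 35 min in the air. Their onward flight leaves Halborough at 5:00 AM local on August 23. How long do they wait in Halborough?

4 hours 10 minutes

Convert departure to UTC: 8:15 PM − 1:00 = 7:15 PM UTC on Aug 22.
Add 7 hours 35 minutes flight time → 2:50 AM UTC (Aug 23).
Halborough is UTC−2:00, so local arrival = 2:50 AM − 2:00 = 12:50 AM on Aug 23.
Layover = 5:00 AM − 12:50 AM = 4 hours 10 minutes.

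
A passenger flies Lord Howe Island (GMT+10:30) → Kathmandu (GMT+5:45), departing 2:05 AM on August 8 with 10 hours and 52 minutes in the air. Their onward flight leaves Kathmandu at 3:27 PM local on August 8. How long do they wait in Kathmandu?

7 hours 15 minutes

Convert departure to UTC: 2:05 AM − 10:30 = 3:35 PM UTC on Aug 7.
Add 10 hours and 52 minutes flight time → 2:27 AM UTC (Aug 8).
Kathmandu is UTC+5:45, so local arrival = 2:27 AM + 5:45 = 8:12 AM on Aug 8.
Layover = 3:27 PM − 8:12 AM = 7 hours 15 minutes.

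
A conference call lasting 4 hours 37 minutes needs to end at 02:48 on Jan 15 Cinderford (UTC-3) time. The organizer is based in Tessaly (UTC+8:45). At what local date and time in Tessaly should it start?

09:56 on January 15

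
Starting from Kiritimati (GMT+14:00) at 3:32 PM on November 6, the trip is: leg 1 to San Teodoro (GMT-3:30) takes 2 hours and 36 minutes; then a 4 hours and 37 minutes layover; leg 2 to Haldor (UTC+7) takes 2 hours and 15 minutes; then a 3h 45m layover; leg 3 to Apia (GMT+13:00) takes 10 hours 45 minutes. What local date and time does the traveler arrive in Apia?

Convert departure to UTC: 3:32 PM − 14:00 = 1:32 AM UTC on Nov 6.
Add 2 hours 36 minutes leg 1 → 4:08 AM UTC.
Add 4 hours and 37 minutes layover in San Teodoro → 8:45 AM UTC.
Add 2 hours 15 minutes leg 2 → 11:00 AM UTC.
Add 3 hours 45 minutes layover in Haldor → 2:45 PM UTC.
Add 10 hours and 45 minutes leg 3 → 1:30 AM UTC (Nov 7).
Apia is UTC+13:00, so local arrival = 1:30 AM + 13:00 = 2:30 PM on Nov 7.

2:30 PM on November 7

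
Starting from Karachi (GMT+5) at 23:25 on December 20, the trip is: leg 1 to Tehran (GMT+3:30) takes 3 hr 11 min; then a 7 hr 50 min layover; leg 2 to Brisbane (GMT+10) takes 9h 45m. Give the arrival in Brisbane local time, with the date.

01:11 on Dec 22

Convert departure to UTC: 23:25 − 5:00 = 18:25 UTC on Dec 20.
Add 3 hours 11 minutes leg 1 → 21:36 UTC.
Add 7 hours 50 minutes layover in Tehran → 05:26 UTC (Dec 21).
Add 9 hours 45 minutes leg 2 → 15:11 UTC.
Brisbane is UTC+10:00, so local arrival = 15:11 + 10:00 = 01:11 on Dec 22.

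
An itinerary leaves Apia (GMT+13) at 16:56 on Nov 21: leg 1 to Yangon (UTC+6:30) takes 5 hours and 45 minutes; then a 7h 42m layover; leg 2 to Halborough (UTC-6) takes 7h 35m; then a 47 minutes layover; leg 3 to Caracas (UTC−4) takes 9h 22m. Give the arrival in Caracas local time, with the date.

07:07 on November 22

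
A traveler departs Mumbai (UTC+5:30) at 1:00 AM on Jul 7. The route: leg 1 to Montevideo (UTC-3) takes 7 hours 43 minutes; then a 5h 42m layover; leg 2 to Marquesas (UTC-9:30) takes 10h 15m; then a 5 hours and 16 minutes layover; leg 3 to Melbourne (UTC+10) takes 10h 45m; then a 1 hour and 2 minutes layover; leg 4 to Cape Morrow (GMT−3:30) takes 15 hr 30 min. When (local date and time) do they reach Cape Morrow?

12:13 AM on Jul 9

Convert departure to UTC: 1:00 AM − 5:30 = 7:30 PM UTC on Jul 6.
Add 7 hours and 43 minutes leg 1 → 3:13 AM UTC (Jul 7).
Add 5 hours 42 minutes layover in Montevideo → 8:55 AM UTC.
Add 10 hours 15 minutes leg 2 → 7:10 PM UTC.
Add 5 hours 16 minutes layover in Marquesas → 12:26 AM UTC (Jul 8).
Add 10 hours 45 minutes leg 3 → 11:11 AM UTC.
Add 1 hour and 2 minutes layover in Melbourne → 12:13 PM UTC.
Add 15 hours 30 minutes leg 4 → 3:43 AM UTC (Jul 9).
Cape Morrow is UTC−3:30, so local arrival = 3:43 AM − 3:30 = 12:13 AM on Jul 9.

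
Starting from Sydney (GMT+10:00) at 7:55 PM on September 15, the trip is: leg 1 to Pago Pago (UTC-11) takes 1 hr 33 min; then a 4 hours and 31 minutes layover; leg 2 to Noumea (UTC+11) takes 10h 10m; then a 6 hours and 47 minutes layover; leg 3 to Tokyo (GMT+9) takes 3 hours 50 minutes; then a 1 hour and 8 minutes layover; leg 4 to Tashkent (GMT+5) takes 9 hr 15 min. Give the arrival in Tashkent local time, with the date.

4:09 AM on September 17

Convert departure to UTC: 7:55 PM − 10:00 = 9:55 AM UTC on Sep 15.
Add 1 hour and 33 minutes leg 1 → 11:28 AM UTC.
Add 4 hours 31 minutes layover in Pago Pago → 3:59 PM UTC.
Add 10 hours and 10 minutes leg 2 → 2:09 AM UTC (Sep 16).
Add 6 hours 47 minutes layover in Noumea → 8:56 AM UTC.
Add 3 hours and 50 minutes leg 3 → 12:46 PM UTC.
Add 1 hour 8 minutes layover in Tokyo → 1:54 PM UTC.
Add 9 hours and 15 minutes leg 4 → 11:09 PM UTC.
Tashkent is UTC+5:00, so local arrival = 11:09 PM + 5:00 = 4:09 AM on Sep 17.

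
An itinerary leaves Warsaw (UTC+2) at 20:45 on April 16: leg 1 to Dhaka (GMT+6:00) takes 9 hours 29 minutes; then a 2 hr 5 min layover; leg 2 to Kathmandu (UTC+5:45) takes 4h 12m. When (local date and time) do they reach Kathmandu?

16:16 on April 17

Convert departure to UTC: 20:45 − 2:00 = 18:45 UTC on Apr 16.
Add 9 hours 29 minutes leg 1 → 04:14 UTC (Apr 17).
Add 2 hours 5 minutes layover in Dhaka → 06:19 UTC.
Add 4 hours and 12 minutes leg 2 → 10:31 UTC.
Kathmandu is UTC+5:45, so local arrival = 10:31 + 5:45 = 16:16 on Apr 17.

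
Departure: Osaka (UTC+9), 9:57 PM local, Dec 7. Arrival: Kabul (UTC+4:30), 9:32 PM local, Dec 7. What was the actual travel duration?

4 hours 5 minutes

Kabul is 4:30 behind Osaka.
Clock-face elapsed time (ignoring zones) is −25 minutes.
Actual elapsed = −25 minutes + 4:30 = 4 hours 5 minutes.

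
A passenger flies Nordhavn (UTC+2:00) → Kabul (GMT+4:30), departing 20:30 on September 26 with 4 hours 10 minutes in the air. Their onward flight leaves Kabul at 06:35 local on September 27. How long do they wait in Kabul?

3 hours 25 minutes

Convert departure to UTC: 20:30 − 2:00 = 18:30 UTC on Sep 26.
Add 4 hours and 10 minutes flight time → 22:40 UTC.
Kabul is UTC+4:30, so local arrival = 22:40 + 4:30 = 03:10 on Sep 27.
Layover = 06:35 − 03:10 = 3 hours 25 minutes.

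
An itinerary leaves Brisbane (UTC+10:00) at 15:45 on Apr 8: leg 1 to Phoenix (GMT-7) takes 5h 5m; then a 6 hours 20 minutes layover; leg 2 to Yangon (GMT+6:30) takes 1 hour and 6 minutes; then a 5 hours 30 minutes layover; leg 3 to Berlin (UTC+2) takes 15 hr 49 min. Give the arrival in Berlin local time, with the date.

17:35 on April 9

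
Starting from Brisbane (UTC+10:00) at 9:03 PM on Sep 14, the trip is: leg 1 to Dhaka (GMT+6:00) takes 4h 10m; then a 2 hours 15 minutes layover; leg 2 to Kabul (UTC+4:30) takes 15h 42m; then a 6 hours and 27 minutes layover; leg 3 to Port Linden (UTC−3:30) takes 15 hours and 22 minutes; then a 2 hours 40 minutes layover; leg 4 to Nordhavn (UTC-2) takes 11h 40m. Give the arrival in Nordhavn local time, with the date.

7:19 PM on September 16

Convert departure to UTC: 9:03 PM − 10:00 = 11:03 AM UTC on Sep 14.
Add 4 hours 10 minutes leg 1 → 3:13 PM UTC.
Add 2 hours 15 minutes layover in Dhaka → 5:28 PM UTC.
Add 15 hours and 42 minutes leg 2 → 9:10 AM UTC (Sep 15).
Add 6 hours and 27 minutes layover in Kabul → 3:37 PM UTC.
Add 15 hours 22 minutes leg 3 → 6:59 AM UTC (Sep 16).
Add 2 hours and 40 minutes layover in Port Linden → 9:39 AM UTC.
Add 11 hours and 40 minutes leg 4 → 9:19 PM UTC.
Nordhavn is UTC−2:00, so local arrival = 9:19 PM − 2:00 = 7:19 PM on Sep 16.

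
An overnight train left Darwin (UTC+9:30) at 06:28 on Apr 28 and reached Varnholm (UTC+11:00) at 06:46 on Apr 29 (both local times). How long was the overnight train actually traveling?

Departure in UTC: 06:28 − 9:30 = 20:58 on Apr 27.
Arrival in UTC: 06:46 − 11:00 = 19:46 on Apr 28.
Elapsed = 19:46 − 20:58 (+1 day) = 22 hours 48 minutes.

22 hours 48 minutes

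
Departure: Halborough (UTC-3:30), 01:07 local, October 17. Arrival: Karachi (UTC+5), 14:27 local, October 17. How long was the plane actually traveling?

4 hours 50 minutes

Karachi is 8:30 ahead of Halborough.
Clock-face elapsed time (ignoring zones) is 13 hours 20 minutes.
Actual elapsed = 13 hours 20 minutes − 8:30 = 4 hours 50 minutes.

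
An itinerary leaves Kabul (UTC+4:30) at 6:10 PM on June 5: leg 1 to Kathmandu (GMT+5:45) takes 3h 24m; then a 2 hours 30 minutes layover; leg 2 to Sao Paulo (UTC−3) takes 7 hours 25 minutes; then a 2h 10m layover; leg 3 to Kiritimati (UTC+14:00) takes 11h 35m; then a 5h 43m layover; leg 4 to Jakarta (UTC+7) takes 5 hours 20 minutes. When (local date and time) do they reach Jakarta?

10:47 AM on Jun 7

Convert departure to UTC: 6:10 PM − 4:30 = 1:40 PM UTC on Jun 5.
Add 3 hours 24 minutes leg 1 → 5:04 PM UTC.
Add 2 hours 30 minutes layover in Kathmandu → 7:34 PM UTC.
Add 7 hours 25 minutes leg 2 → 2:59 AM UTC (Jun 6).
Add 2 hours 10 minutes layover in Sao Paulo → 5:09 AM UTC.
Add 11 hours 35 minutes leg 3 → 4:44 PM UTC.
Add 5 hours and 43 minutes layover in Kiritimati → 10:27 PM UTC.
Add 5 hours and 20 minutes leg 4 → 3:47 AM UTC (Jun 7).
Jakarta is UTC+7:00, so local arrival = 3:47 AM + 7:00 = 10:47 AM on Jun 7.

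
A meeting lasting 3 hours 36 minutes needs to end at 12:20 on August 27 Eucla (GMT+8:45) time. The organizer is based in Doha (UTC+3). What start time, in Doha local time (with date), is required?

Target end time in UTC: 12:20 − 8:45 = 03:35 on Aug 27.
Subtract 3 hours 36 minutes → start 23:59 UTC on Aug 26.
Doha is UTC+3:00: 23:59 + 3:00 = 02:59 on Aug 27.

02:59 on August 27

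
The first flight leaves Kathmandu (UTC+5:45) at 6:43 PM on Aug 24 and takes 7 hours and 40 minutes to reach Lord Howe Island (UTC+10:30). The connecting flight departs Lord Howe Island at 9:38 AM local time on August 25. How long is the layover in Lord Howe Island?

Convert departure to UTC: 6:43 PM − 5:45 = 12:58 PM UTC on Aug 24.
Add 7 hours and 40 minutes flight time → 8:38 PM UTC.
Lord Howe Island is UTC+10:30, so local arrival = 8:38 PM + 10:30 = 7:08 AM on Aug 25.
Layover = 9:38 AM − 7:08 AM = 2 hours 30 minutes.

2 hours 30 minutes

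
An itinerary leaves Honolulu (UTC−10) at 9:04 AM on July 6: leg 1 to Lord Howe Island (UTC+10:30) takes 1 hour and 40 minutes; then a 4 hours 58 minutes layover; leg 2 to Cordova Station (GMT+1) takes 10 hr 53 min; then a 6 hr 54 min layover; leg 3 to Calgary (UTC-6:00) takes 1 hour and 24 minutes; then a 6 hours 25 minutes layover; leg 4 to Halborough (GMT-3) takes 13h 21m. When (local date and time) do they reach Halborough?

1:39 PM on July 8

Convert departure to UTC: 9:04 AM + 10:00 = 7:04 PM UTC on Jul 6.
Add 1 hour 40 minutes leg 1 → 8:44 PM UTC.
Add 4 hours and 58 minutes layover in Lord Howe Island → 1:42 AM UTC (Jul 7).
Add 10 hours 53 minutes leg 2 → 12:35 PM UTC.
Add 6 hours 54 minutes layover in Cordova Station → 7:29 PM UTC.
Add 1 hour and 24 minutes leg 3 → 8:53 PM UTC.
Add 6 hours and 25 minutes layover in Calgary → 3:18 AM UTC (Jul 8).
Add 13 hours 21 minutes leg 4 → 4:39 PM UTC.
Halborough is UTC−3:00, so local arrival = 4:39 PM − 3:00 = 1:39 PM on Jul 8.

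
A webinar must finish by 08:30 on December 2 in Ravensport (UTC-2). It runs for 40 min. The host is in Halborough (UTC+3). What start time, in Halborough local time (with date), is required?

12:50 on Dec 2

Target end time in UTC: 08:30 + 2:00 = 10:30 on Dec 2.
Subtract 40 minutes → start 09:50 UTC on Dec 2.
Halborough is UTC+3:00: 09:50 + 3:00 = 12:50 on Dec 2.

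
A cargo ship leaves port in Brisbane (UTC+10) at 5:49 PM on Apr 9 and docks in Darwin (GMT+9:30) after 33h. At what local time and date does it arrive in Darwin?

Darwin is 0:30 behind Brisbane.
After 33 hours it is 2:49 AM (Apr 11) in Brisbane.
Shift by the zone difference: 2:49 AM − 0:30 = 2:19 AM on Apr 11 in Darwin.

2:19 AM on Apr 11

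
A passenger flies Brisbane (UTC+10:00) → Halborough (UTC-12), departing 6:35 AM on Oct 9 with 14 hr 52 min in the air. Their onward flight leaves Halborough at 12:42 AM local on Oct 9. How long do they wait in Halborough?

1 hour 15 minutes

Convert departure to UTC: 6:35 AM − 10:00 = 8:35 PM UTC on Oct 8.
Add 14 hours 52 minutes flight time → 11:27 AM UTC (Oct 9).
Halborough is UTC−12:00, so local arrival = 11:27 AM − 12:00 = 11:27 PM on Oct 8.
Layover = 12:42 AM − 11:27 PM (+1 day) = 1 hour 15 minutes.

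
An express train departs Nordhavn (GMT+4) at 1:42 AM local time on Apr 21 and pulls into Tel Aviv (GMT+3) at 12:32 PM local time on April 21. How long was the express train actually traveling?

11 hours 50 minutes

Departure in UTC: 1:42 AM − 4:00 = 9:42 PM on Apr 20.
Arrival in UTC: 12:32 PM − 3:00 = 9:32 AM on Apr 21.
Elapsed = 9:32 AM − 9:42 PM (+1 day) = 11 hours 50 minutes.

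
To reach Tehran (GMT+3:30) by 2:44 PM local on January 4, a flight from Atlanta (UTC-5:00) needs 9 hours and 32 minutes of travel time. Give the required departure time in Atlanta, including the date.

8:42 PM on Jan 3

Target arrival in UTC: 2:44 PM − 3:30 = 11:14 AM on Jan 4.
Subtract 9 hours 32 minutes → departure 1:42 AM UTC on Jan 4.
Atlanta is UTC−5:00: 1:42 AM − 5:00 = 8:42 PM on Jan 3.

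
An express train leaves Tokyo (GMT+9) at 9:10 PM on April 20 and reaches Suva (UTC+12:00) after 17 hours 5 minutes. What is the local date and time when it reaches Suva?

5:15 PM on April 21

Suva is 3:00 ahead of Tokyo.
After 17 hours and 5 minutes it is 2:15 PM (Apr 21) in Tokyo.
Shift by the zone difference: 2:15 PM + 3:00 = 5:15 PM on Apr 21 in Suva.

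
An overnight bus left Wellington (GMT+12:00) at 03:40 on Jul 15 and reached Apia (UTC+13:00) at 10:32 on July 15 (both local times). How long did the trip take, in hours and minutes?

5 hours 52 minutes

Apia is 1:00 ahead of Wellington.
Clock-face elapsed time (ignoring zones) is 6 hours 52 minutes.
Actual elapsed = 6 hours 52 minutes − 1:00 = 5 hours 52 minutes.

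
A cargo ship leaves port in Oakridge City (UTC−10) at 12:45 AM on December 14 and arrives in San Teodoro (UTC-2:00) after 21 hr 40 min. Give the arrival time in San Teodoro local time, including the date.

6:25 AM on Dec 15

Convert departure to UTC: 12:45 AM + 10:00 = 10:45 AM UTC on Dec 14.
Add 21 hours and 40 minutes travel time → 8:25 AM UTC (Dec 15).
San Teodoro is UTC−2:00, so local arrival = 8:25 AM − 2:00 = 6:25 AM on Dec 15.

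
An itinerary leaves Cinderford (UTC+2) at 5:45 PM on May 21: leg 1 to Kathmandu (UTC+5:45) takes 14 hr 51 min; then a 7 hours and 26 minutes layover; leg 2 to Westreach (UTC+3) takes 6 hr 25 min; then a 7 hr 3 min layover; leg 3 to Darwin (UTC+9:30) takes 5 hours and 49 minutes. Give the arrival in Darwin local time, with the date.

6:49 PM on May 23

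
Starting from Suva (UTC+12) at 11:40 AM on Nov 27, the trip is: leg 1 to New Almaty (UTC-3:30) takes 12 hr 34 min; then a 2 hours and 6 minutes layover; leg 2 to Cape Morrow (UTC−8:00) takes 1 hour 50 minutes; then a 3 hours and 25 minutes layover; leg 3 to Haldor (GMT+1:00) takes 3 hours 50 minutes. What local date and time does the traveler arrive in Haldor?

Convert departure to UTC: 11:40 AM − 12:00 = 11:40 PM UTC on Nov 26.
Add 12 hours and 34 minutes leg 1 → 12:14 PM UTC (Nov 27).
Add 2 hours and 6 minutes layover in New Almaty → 2:20 PM UTC.
Add 1 hour 50 minutes leg 2 → 4:10 PM UTC.
Add 3 hours and 25 minutes layover in Cape Morrow → 7:35 PM UTC.
Add 3 hours and 50 minutes leg 3 → 11:25 PM UTC.
Haldor is UTC+1:00, so local arrival = 11:25 PM + 1:00 = 12:25 AM on Nov 28.

12:25 AM on Nov 28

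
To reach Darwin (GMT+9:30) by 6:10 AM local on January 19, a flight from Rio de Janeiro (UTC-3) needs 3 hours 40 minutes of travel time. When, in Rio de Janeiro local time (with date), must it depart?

Target arrival in UTC: 6:10 AM − 9:30 = 8:40 PM on Jan 18.
Subtract 3 hours 40 minutes → departure 5:00 PM UTC on Jan 18.
Rio de Janeiro is UTC−3:00: 5:00 PM − 3:00 = 2:00 PM on Jan 18.

2:00 PM on January 18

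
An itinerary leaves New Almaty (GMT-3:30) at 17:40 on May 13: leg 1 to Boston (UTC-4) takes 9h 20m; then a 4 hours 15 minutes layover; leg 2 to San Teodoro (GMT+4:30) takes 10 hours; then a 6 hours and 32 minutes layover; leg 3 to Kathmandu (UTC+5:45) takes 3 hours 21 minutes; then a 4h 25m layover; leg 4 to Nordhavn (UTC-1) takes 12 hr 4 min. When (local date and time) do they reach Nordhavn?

Convert departure to UTC: 17:40 + 3:30 = 21:10 UTC on May 13.
Add 9 hours and 20 minutes leg 1 → 06:30 UTC (May 14).
Add 4 hours 15 minutes layover in Boston → 10:45 UTC.
Add 10 hours leg 2 → 20:45 UTC.
Add 6 hours 32 minutes layover in San Teodoro → 03:17 UTC (May 15).
Add 3 hours 21 minutes leg 3 → 06:38 UTC.
Add 4 hours and 25 minutes layover in Kathmandu → 11:03 UTC.
Add 12 hours and 4 minutes leg 4 → 23:07 UTC.
Nordhavn is UTC−1:00, so local arrival = 23:07 − 1:00 = 22:07 on May 15.

22:07 on May 15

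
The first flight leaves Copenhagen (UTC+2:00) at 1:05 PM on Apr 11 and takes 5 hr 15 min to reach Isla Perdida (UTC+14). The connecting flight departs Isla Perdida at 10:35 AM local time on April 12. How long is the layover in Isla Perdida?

Convert departure to UTC: 1:05 PM − 2:00 = 11:05 AM UTC on Apr 11.
Add 5 hours 15 minutes flight time → 4:20 PM UTC.
Isla Perdida is UTC+14:00, so local arrival = 4:20 PM + 14:00 = 6:20 AM on Apr 12.
Layover = 10:35 AM − 6:20 AM = 4 hours 15 minutes.

4 hours 15 minutes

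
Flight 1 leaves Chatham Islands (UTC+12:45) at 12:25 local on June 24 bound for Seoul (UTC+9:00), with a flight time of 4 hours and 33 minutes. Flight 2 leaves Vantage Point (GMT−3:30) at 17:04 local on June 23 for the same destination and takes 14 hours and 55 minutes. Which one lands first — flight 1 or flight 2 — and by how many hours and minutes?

Flight 1 in UTC: 12:25 − 12:45 = 23:40 on Jun 23.
+4 hours 33 minutes → arrive 04:13 UTC on Jun 24.
Flight 2 in UTC: 17:04 + 3:30 = 20:34 on Jun 23.
+14 hours 55 minutes → arrive 11:29 UTC on Jun 24.
Flight 1 lands earlier by 7 hours 16 minutes.

the first, by 7 hours 16 minutes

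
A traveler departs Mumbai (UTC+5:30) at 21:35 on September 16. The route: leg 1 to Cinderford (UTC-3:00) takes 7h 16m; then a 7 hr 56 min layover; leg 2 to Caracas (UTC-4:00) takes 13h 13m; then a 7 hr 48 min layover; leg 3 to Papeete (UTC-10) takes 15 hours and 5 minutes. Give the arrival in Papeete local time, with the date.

Convert departure to UTC: 21:35 − 5:30 = 16:05 UTC on Sep 16.
Add 7 hours and 16 minutes leg 1 → 23:21 UTC.
Add 7 hours 56 minutes layover in Cinderford → 07:17 UTC (Sep 17).
Add 13 hours 13 minutes leg 2 → 20:30 UTC.
Add 7 hours and 48 minutes layover in Caracas → 04:18 UTC (Sep 18).
Add 15 hours 5 minutes leg 3 → 19:23 UTC.
Papeete is UTC−10:00, so local arrival = 19:23 − 10:00 = 09:23 on Sep 18.

09:23 on September 18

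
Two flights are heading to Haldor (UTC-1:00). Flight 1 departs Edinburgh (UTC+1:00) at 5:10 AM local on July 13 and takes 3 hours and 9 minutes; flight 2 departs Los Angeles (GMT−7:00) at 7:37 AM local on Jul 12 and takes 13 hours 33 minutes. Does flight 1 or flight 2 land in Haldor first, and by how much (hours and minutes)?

Flight 1 in UTC: 5:10 AM − 1:00 = 4:10 AM on Jul 13.
+3 hours 9 minutes → arrive 7:19 AM UTC on Jul 13.
Flight 2 in UTC: 7:37 AM + 7:00 = 2:37 PM on Jul 12.
+13 hours 33 minutes → arrive 4:10 AM UTC on Jul 13.
Flight 2 lands earlier by 3 hours 9 minutes.

the second, by 3 hours 9 minutes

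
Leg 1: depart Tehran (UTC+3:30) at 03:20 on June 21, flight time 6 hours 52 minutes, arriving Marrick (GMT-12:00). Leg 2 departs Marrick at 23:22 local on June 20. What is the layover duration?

4 hours 40 minutes

Convert departure to UTC: 03:20 − 3:30 = 23:50 UTC on Jun 20.
Add 6 hours and 52 minutes flight time → 06:42 UTC (Jun 21).
Marrick is UTC−12:00, so local arrival = 06:42 − 12:00 = 18:42 on Jun 20.
Layover = 23:22 − 18:42 = 4 hours 40 minutes.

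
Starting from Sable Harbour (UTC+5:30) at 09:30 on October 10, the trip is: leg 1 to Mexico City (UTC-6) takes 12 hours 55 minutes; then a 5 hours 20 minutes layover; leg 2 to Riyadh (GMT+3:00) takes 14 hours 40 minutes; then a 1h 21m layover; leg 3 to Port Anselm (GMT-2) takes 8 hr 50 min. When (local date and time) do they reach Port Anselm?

21:06 on October 11

Convert departure to UTC: 09:30 − 5:30 = 04:00 UTC on Oct 10.
Add 12 hours 55 minutes leg 1 → 16:55 UTC.
Add 5 hours 20 minutes layover in Mexico City → 22:15 UTC.
Add 14 hours and 40 minutes leg 2 → 12:55 UTC (Oct 11).
Add 1 hour and 21 minutes layover in Riyadh → 14:16 UTC.
Add 8 hours 50 minutes leg 3 → 23:06 UTC.
Port Anselm is UTC−2:00, so local arrival = 23:06 − 2:00 = 21:06 on Oct 11.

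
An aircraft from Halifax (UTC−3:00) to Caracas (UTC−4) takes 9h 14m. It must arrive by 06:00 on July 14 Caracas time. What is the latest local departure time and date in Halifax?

Target arrival in UTC: 06:00 + 4:00 = 10:00 on Jul 14.
Subtract 9 hours 14 minutes → departure 00:46 UTC on Jul 14.
Halifax is UTC−3:00: 00:46 − 3:00 = 21:46 on Jul 13.

21:46 on July 13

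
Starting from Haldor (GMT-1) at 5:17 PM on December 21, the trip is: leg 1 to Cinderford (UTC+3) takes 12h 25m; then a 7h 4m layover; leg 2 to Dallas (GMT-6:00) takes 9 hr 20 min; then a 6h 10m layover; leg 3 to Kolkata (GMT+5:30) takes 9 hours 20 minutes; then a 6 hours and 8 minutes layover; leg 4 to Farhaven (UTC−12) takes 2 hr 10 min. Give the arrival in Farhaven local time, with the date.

Convert departure to UTC: 5:17 PM + 1:00 = 6:17 PM UTC on Dec 21.
Add 12 hours 25 minutes leg 1 → 6:42 AM UTC (Dec 22).
Add 7 hours and 4 minutes layover in Cinderford → 1:46 PM UTC.
Add 9 hours 20 minutes leg 2 → 11:06 PM UTC.
Add 6 hours 10 minutes layover in Dallas → 5:16 AM UTC (Dec 23).
Add 9 hours 20 minutes leg 3 → 2:36 PM UTC.
Add 6 hours and 8 minutes layover in Kolkata → 8:44 PM UTC.
Add 2 hours 10 minutes leg 4 → 10:54 PM UTC.
Farhaven is UTC−12:00, so local arrival = 10:54 PM − 12:00 = 10:54 AM on Dec 23.

10:54 AM on Dec 23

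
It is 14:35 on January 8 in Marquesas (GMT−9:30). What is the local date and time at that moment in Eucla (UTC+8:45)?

In UTC: 14:35 + 9:30 = 00:05 on Jan 9.
Eucla is UTC+8:45: 00:05 + 8:45 = 08:50 on Jan 9.

08:50 on Jan 9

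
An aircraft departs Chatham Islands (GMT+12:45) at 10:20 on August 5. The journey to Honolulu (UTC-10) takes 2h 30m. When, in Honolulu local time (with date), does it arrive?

Convert departure to UTC: 10:20 − 12:45 = 21:35 UTC on Aug 4.
Add 2 hours 30 minutes travel time → 00:05 UTC (Aug 5).
Honolulu is UTC−10:00, so local arrival = 00:05 − 10:00 = 14:05 on Aug 4.

14:05 on August 4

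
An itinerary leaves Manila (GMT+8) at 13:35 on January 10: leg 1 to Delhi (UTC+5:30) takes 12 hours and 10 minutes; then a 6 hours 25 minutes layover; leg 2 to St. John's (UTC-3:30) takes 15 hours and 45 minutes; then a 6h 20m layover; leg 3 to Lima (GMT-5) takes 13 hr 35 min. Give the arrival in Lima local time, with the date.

06:50 on Jan 12

Convert departure to UTC: 13:35 − 8:00 = 05:35 UTC on Jan 10.
Add 12 hours and 10 minutes leg 1 → 17:45 UTC.
Add 6 hours and 25 minutes layover in Delhi → 00:10 UTC (Jan 11).
Add 15 hours and 45 minutes leg 2 → 15:55 UTC.
Add 6 hours 20 minutes layover in St. John's → 22:15 UTC.
Add 13 hours and 35 minutes leg 3 → 11:50 UTC (Jan 12).
Lima is UTC−5:00, so local arrival = 11:50 − 5:00 = 06:50 on Jan 12.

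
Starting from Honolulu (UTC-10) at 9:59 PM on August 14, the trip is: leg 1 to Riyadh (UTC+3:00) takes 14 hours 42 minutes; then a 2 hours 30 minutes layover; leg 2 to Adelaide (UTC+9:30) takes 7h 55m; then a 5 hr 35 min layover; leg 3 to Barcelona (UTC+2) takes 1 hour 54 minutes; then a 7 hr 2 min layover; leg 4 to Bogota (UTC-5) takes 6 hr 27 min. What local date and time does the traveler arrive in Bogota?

1:04 AM on Aug 17

Convert departure to UTC: 9:59 PM + 10:00 = 7:59 AM UTC on Aug 15.
Add 14 hours and 42 minutes leg 1 → 10:41 PM UTC.
Add 2 hours and 30 minutes layover in Riyadh → 1:11 AM UTC (Aug 16).
Add 7 hours and 55 minutes leg 2 → 9:06 AM UTC.
Add 5 hours and 35 minutes layover in Adelaide → 2:41 PM UTC.
Add 1 hour 54 minutes leg 3 → 4:35 PM UTC.
Add 7 hours and 2 minutes layover in Barcelona → 11:37 PM UTC.
Add 6 hours 27 minutes leg 4 → 6:04 AM UTC (Aug 17).
Bogota is UTC−5:00, so local arrival = 6:04 AM − 5:00 = 1:04 AM on Aug 17.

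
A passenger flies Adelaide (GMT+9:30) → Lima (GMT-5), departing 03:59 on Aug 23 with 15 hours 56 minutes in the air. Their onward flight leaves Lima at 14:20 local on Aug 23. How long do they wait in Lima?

Convert departure to UTC: 03:59 − 9:30 = 18:29 UTC on Aug 22.
Add 15 hours and 56 minutes flight time → 10:25 UTC (Aug 23).
Lima is UTC−5:00, so local arrival = 10:25 − 5:00 = 05:25 on Aug 23.
Layover = 14:20 − 05:25 = 8 hours 55 minutes.

8 hours 55 minutes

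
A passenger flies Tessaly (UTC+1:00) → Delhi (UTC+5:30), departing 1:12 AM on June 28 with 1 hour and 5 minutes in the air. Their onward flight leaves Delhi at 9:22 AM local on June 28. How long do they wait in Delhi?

2 hours 35 minutes

Convert departure to UTC: 1:12 AM − 1:00 = 12:12 AM UTC on Jun 28.
Add 1 hour 5 minutes flight time → 1:17 AM UTC.
Delhi is UTC+5:30, so local arrival = 1:17 AM + 5:30 = 6:47 AM on Jun 28.
Layover = 9:22 AM − 6:47 AM = 2 hours 35 minutes.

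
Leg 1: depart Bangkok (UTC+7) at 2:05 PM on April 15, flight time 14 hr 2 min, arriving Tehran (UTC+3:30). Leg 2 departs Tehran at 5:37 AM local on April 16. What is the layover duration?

5 hours

Convert departure to UTC: 2:05 PM − 7:00 = 7:05 AM UTC on Apr 15.
Add 14 hours and 2 minutes flight time → 9:07 PM UTC.
Tehran is UTC+3:30, so local arrival = 9:07 PM + 3:30 = 12:37 AM on Apr 16.
Layover = 5:37 AM − 12:37 AM = 5 hours.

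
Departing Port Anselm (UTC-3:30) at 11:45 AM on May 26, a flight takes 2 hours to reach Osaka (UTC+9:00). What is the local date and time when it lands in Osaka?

Osaka is 12:30 ahead of Port Anselm.
After 2 hours it is 1:45 PM in Port Anselm.
Shift by the zone difference: 1:45 PM + 12:30 = 2:15 AM on May 27 in Osaka.

2:15 AM on May 27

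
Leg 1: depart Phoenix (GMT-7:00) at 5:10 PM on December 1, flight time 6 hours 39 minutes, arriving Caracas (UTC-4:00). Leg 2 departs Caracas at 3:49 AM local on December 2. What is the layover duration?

Convert departure to UTC: 5:10 PM + 7:00 = 12:10 AM UTC on Dec 2.
Add 6 hours 39 minutes flight time → 6:49 AM UTC.
Caracas is UTC−4:00, so local arrival = 6:49 AM − 4:00 = 2:49 AM on Dec 2.
Layover = 3:49 AM − 2:49 AM = 1 hour.

1 hour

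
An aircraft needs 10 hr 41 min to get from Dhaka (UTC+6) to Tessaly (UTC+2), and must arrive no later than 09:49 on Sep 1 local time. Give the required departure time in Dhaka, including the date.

Target arrival in UTC: 09:49 − 2:00 = 07:49 on Sep 1.
Subtract 10 hours 41 minutes → departure 21:08 UTC on Aug 31.
Dhaka is UTC+6:00: 21:08 + 6:00 = 03:08 on Sep 1.

03:08 on September 1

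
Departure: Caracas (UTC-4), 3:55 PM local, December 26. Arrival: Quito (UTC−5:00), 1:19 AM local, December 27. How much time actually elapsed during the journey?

10 hours 24 minutes

Departure in UTC: 3:55 PM + 4:00 = 7:55 PM on Dec 26.
Arrival in UTC: 1:19 AM + 5:00 = 6:19 AM on Dec 27.
Elapsed = 6:19 AM − 7:55 PM (+1 day) = 10 hours 24 minutes.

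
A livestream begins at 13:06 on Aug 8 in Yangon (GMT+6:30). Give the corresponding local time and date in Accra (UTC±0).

Accra is 6:30 behind Yangon.
Shift by the zone difference: 13:06 − 6:30 = 06:36 on Aug 8 in Accra.

06:36 on Aug 8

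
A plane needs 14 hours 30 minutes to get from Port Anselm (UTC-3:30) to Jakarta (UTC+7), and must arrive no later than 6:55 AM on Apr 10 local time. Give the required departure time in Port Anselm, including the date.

5:55 AM on April 9

Target arrival in UTC: 6:55 AM − 7:00 = 11:55 PM on Apr 9.
Subtract 14 hours and 30 minutes → departure 9:25 AM UTC on Apr 9.
Port Anselm is UTC−3:30: 9:25 AM − 3:30 = 5:55 AM on Apr 9.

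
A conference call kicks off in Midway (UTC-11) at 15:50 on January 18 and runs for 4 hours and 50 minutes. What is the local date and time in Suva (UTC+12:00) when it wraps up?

19:40 on Jan 19

Convert start to UTC: 15:50 + 11:00 = 02:50 UTC on Jan 19.
Add 4 hours and 50 minutes duration → 07:40 UTC.
Suva is UTC+12:00, so local end time = 07:40 + 12:00 = 19:40 on Jan 19.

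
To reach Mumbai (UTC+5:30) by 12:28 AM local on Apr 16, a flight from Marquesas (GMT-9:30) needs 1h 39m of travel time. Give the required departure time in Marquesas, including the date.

7:49 AM on Apr 15

Target arrival in UTC: 12:28 AM − 5:30 = 6:58 PM on Apr 15.
Subtract 1 hour and 39 minutes → departure 5:19 PM UTC on Apr 15.
Marquesas is UTC−9:30: 5:19 PM − 9:30 = 7:49 AM on Apr 15.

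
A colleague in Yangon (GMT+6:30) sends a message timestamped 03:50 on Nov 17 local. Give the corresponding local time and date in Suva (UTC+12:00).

In UTC: 03:50 − 6:30 = 21:20 on Nov 16.
Suva is UTC+12:00: 21:20 + 12:00 = 09:20 on Nov 17.

09:20 on November 17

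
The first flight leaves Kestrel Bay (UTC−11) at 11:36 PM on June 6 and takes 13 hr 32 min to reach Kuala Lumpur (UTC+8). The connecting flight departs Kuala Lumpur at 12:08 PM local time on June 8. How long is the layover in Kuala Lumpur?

4 hours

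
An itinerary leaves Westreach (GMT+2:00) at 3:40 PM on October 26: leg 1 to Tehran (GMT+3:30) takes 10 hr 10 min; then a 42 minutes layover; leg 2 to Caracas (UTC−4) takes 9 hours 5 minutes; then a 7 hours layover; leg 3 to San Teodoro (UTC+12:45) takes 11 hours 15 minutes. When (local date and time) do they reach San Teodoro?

4:37 PM on October 28

Convert departure to UTC: 3:40 PM − 2:00 = 1:40 PM UTC on Oct 26.
Add 10 hours and 10 minutes leg 1 → 11:50 PM UTC.
Add 42 minutes layover in Tehran → 12:32 AM UTC (Oct 27).
Add 9 hours and 5 minutes leg 2 → 9:37 AM UTC.
Add 7 hours layover in Caracas → 4:37 PM UTC.
Add 11 hours and 15 minutes leg 3 → 3:52 AM UTC (Oct 28).
San Teodoro is UTC+12:45, so local arrival = 3:52 AM + 12:45 = 4:37 PM on Oct 28.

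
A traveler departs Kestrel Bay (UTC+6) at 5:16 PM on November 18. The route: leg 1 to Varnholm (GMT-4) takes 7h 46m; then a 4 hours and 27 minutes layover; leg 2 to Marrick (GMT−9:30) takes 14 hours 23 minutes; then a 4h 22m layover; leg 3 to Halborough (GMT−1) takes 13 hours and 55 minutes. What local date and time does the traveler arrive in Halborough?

7:09 AM on November 20

Convert departure to UTC: 5:16 PM − 6:00 = 11:16 AM UTC on Nov 18.
Add 7 hours 46 minutes leg 1 → 7:02 PM UTC.
Add 4 hours and 27 minutes layover in Varnholm → 11:29 PM UTC.
Add 14 hours and 23 minutes leg 2 → 1:52 PM UTC (Nov 19).
Add 4 hours 22 minutes layover in Marrick → 6:14 PM UTC.
Add 13 hours and 55 minutes leg 3 → 8:09 AM UTC (Nov 20).
Halborough is UTC−1:00, so local arrival = 8:09 AM − 1:00 = 7:09 AM on Nov 20.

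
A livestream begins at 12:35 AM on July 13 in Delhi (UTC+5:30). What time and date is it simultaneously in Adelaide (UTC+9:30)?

4:35 AM on July 13

In UTC: 12:35 AM − 5:30 = 7:05 PM on Jul 12.
Adelaide is UTC+9:30: 7:05 PM + 9:30 = 4:35 AM on Jul 13.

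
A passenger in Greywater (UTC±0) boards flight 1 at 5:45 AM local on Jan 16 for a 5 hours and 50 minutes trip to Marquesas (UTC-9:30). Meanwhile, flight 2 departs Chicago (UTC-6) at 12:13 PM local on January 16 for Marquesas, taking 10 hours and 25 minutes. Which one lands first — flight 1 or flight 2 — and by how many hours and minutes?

the first, by 17 hours 3 minutes

Flight 1 departs at 5:45 AM UTC (Jan 16).
+5 hours 50 minutes → arrive 11:35 AM UTC on Jan 16.
Flight 2 in UTC: 12:13 PM + 6:00 = 6:13 PM on Jan 16.
+10 hours 25 minutes → arrive 4:38 AM UTC on Jan 17.
Flight 1 lands earlier by 17 hours 3 minutes.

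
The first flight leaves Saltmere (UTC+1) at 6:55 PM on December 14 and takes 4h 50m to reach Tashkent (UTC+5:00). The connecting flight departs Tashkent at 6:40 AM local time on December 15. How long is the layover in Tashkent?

2 hours 55 minutes

Convert departure to UTC: 6:55 PM − 1:00 = 5:55 PM UTC on Dec 14.
Add 4 hours 50 minutes flight time → 10:45 PM UTC.
Tashkent is UTC+5:00, so local arrival = 10:45 PM + 5:00 = 3:45 AM on Dec 15.
Layover = 6:40 AM − 3:45 AM = 2 hours 55 minutes.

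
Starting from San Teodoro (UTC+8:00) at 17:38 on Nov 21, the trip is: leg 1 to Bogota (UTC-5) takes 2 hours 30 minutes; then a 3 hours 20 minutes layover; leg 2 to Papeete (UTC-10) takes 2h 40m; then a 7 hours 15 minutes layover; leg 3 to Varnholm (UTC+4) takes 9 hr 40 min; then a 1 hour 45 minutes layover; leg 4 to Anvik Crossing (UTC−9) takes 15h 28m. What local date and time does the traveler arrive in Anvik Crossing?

19:16 on Nov 22

Convert departure to UTC: 17:38 − 8:00 = 09:38 UTC on Nov 21.
Add 2 hours and 30 minutes leg 1 → 12:08 UTC.
Add 3 hours 20 minutes layover in Bogota → 15:28 UTC.
Add 2 hours 40 minutes leg 2 → 18:08 UTC.
Add 7 hours 15 minutes layover in Papeete → 01:23 UTC (Nov 22).
Add 9 hours 40 minutes leg 3 → 11:03 UTC.
Add 1 hour and 45 minutes layover in Varnholm → 12:48 UTC.
Add 15 hours and 28 minutes leg 4 → 04:16 UTC (Nov 23).
Anvik Crossing is UTC−9:00, so local arrival = 04:16 − 9:00 = 19:16 on Nov 22.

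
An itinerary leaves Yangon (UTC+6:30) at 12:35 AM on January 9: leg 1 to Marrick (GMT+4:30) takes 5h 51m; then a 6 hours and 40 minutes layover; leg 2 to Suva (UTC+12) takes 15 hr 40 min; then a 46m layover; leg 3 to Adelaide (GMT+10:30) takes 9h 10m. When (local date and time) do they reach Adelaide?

6:42 PM on January 10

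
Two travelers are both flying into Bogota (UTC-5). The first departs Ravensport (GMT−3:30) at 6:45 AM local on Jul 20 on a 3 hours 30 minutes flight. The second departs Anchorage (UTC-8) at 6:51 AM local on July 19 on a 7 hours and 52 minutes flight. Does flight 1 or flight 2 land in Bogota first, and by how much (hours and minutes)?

Flight 1 in UTC: 6:45 AM + 3:30 = 10:15 AM on Jul 20.
+3 hours 30 minutes → arrive 1:45 PM UTC on Jul 20.
Flight 2 in UTC: 6:51 AM + 8:00 = 2:51 PM on Jul 19.
+7 hours and 52 minutes → arrive 10:43 PM UTC on Jul 19.
Flight 2 lands earlier by 15 hours 2 minutes.

the second, by 15 hours 2 minutes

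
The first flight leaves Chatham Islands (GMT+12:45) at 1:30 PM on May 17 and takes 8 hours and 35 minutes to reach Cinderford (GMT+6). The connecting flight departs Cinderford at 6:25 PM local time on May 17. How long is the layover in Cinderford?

3 hours 5 minutes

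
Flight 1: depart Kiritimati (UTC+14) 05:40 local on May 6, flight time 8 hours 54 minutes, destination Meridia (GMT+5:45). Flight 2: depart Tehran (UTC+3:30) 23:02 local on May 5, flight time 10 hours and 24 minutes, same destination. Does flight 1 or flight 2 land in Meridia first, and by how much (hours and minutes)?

Flight 1 in UTC: 05:40 − 14:00 = 15:40 on May 5.
+8 hours 54 minutes → arrive 00:34 UTC on May 6.
Flight 2 in UTC: 23:02 − 3:30 = 19:32 on May 5.
+10 hours and 24 minutes → arrive 05:56 UTC on May 6.
Flight 1 lands earlier by 5 hours 22 minutes.

the first, by 5 hours 22 minutes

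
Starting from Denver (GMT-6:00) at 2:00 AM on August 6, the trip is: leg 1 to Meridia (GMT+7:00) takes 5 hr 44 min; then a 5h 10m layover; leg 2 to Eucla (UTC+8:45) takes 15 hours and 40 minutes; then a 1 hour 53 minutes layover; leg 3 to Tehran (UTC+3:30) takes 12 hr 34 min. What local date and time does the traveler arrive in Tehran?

4:31 AM on August 8

Convert departure to UTC: 2:00 AM + 6:00 = 8:00 AM UTC on Aug 6.
Add 5 hours and 44 minutes leg 1 → 1:44 PM UTC.
Add 5 hours 10 minutes layover in Meridia → 6:54 PM UTC.
Add 15 hours 40 minutes leg 2 → 10:34 AM UTC (Aug 7).
Add 1 hour and 53 minutes layover in Eucla → 12:27 PM UTC.
Add 12 hours and 34 minutes leg 3 → 1:01 AM UTC (Aug 8).
Tehran is UTC+3:30, so local arrival = 1:01 AM + 3:30 = 4:31 AM on Aug 8.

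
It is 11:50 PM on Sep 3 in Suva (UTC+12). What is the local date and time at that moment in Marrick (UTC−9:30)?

2:20 AM on September 3

In UTC: 11:50 PM − 12:00 = 11:50 AM on Sep 3.
Marrick is UTC−9:30: 11:50 AM − 9:30 = 2:20 AM on Sep 3.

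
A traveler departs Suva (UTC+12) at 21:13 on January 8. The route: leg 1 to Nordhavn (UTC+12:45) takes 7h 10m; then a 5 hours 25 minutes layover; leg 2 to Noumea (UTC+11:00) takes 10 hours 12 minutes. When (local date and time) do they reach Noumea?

19:00 on January 9

Convert departure to UTC: 21:13 − 12:00 = 09:13 UTC on Jan 8.
Add 7 hours and 10 minutes leg 1 → 16:23 UTC.
Add 5 hours and 25 minutes layover in Nordhavn → 21:48 UTC.
Add 10 hours and 12 minutes leg 2 → 08:00 UTC (Jan 9).
Noumea is UTC+11:00, so local arrival = 08:00 + 11:00 = 19:00 on Jan 9.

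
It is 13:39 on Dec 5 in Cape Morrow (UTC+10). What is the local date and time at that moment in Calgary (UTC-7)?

Calgary is 17:00 behind Cape Morrow.
Shift by the zone difference: 13:39 − 17:00 = 20:39 on Dec 4 in Calgary.

20:39 on December 4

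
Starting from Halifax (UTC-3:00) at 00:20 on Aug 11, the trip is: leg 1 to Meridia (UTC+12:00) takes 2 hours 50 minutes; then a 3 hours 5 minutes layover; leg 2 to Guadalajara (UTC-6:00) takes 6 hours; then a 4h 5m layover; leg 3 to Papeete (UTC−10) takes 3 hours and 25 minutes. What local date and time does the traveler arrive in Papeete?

12:45 on August 11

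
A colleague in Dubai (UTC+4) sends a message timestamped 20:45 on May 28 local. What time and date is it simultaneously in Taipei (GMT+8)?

In UTC: 20:45 − 4:00 = 16:45 on May 28.
Taipei is UTC+8:00: 16:45 + 8:00 = 00:45 on May 29.

00:45 on May 29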